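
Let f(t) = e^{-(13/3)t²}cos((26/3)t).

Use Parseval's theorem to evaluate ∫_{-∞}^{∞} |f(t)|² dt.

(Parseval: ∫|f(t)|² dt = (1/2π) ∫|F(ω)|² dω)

∫|f(t)|² dt = \frac{\sqrt{78} \sqrt{\pi} \left(1 + e^{\frac{26}{3}}\right)}{52 e^{\frac{26}{3}}}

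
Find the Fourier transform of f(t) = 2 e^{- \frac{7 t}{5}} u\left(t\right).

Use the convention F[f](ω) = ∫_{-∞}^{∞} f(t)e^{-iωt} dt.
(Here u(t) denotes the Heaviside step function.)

F(ω) = \frac{10}{5 i \omega + 7}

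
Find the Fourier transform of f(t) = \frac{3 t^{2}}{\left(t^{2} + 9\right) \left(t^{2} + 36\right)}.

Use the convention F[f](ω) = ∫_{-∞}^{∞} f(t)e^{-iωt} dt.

F(ω) = \frac{\pi \left(2 - e^{3 \left|{\omega}\right|}\right) e^{- 6 \left|{\omega}\right|}}{3}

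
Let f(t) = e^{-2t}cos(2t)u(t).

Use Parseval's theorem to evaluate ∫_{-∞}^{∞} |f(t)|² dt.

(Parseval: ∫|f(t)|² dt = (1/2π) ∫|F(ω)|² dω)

∫|f(t)|² dt = \frac{3}{16}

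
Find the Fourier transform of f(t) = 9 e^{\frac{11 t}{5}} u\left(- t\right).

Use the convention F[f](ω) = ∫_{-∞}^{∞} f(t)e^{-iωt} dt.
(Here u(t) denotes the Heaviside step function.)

F(ω) = - \frac{45}{5 i \omega - 11}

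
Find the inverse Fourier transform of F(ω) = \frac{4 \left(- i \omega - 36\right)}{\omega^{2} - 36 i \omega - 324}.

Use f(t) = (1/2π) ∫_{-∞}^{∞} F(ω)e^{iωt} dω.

f(t) = 4 \left(18 t + 1\right) e^{- 18 t} u\left(t\right)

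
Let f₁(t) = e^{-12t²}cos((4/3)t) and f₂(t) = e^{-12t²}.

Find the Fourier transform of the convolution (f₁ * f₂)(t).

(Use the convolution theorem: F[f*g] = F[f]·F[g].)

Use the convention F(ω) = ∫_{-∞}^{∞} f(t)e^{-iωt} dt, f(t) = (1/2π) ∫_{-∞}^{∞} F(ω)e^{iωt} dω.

F[f₁*f₂](ω) = \frac{\pi \left(e^{\frac{\omega}{9}} + 1\right) e^{- \frac{\omega^{2}}{24} - \frac{\omega}{18} - \frac{1}{27}}}{24}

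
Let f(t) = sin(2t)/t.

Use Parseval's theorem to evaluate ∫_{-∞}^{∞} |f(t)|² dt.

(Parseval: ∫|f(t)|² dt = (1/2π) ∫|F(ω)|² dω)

∫|f(t)|² dt = 2 \pi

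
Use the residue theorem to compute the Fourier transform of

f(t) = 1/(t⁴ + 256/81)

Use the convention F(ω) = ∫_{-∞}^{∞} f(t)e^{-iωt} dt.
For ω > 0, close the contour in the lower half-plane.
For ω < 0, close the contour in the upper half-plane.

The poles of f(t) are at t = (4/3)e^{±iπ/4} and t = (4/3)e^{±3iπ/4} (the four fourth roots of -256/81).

Let g(z) = f(z)e^{-iωz}; for large |z| the factor e^{-iωz} decays in the lower half-plane when ω > 0 and in the upper half-plane when ω < 0.

Case ω > 0 (lower half-plane, clockwise contour ⇒ F(ω) = -2πi·ΣRes):
  Res_{z = - \frac{2 \sqrt{2}}{3} - \frac{2 \sqrt{2} i}{3}} g(z) = \frac{27 \sqrt{2} i \left(1 - i\right) e^{\frac{2 \sqrt{2} \omega \left(-1 + i\right)}{3}}}{512}
  Res_{z = \frac{2 \sqrt{2}}{3} - \frac{2 \sqrt{2} i}{3}} g(z) = \frac{27 \sqrt{2} i \left(1 + i\right) e^{- \frac{2 \sqrt{2} \omega \left(1 + i\right)}{3}}}{512}
  F(ω) = -2πi·ΣRes = \frac{27 \sqrt{2} \pi \left(1 - i\right) \left(e^{\frac{4 \sqrt{2} i \omega}{3}} + i\right) e^{- \frac{2 \sqrt{2} \omega \left(1 + i\right)}{3}}}{256} = \frac{27 \pi e^{- \frac{2 \sqrt{2} \omega}{3}} \sin{\left(\frac{2 \sqrt{2} \omega}{3} + \frac{\pi}{4} \right)}}{64}

Case ω < 0 (upper half-plane, counterclockwise contour ⇒ F(ω) = +2πi·ΣRes):
  Res_{z = \frac{2 \sqrt{2}}{3} + \frac{2 \sqrt{2} i}{3}} g(z) = \frac{27 \sqrt{2} i \left(-1 + i\right) e^{\frac{2 \sqrt{2} \omega \left(1 - i\right)}{3}}}{512}
  Res_{z = - \frac{2 \sqrt{2}}{3} + \frac{2 \sqrt{2} i}{3}} g(z) = \frac{27 \sqrt{2} \left(1 - i\right) e^{\frac{2 \sqrt{2} \omega \left(1 + i\right)}{3}}}{512}
  F(ω) = 2πi·ΣRes = - \frac{27 \sqrt{2} i \pi \left(i \left(1 - i\right) e^{\frac{2 \sqrt{2} \omega \left(1 - i\right)}{3}} - \left(1 - i\right) e^{\frac{2 \sqrt{2} \omega \left(1 + i\right)}{3}}\right)}{256} = \frac{27 \pi e^{\frac{2 \sqrt{2} \omega}{3}} \cos{\left(\frac{2 \sqrt{2} \omega}{3} + \frac{\pi}{4} \right)}}{64}

Both cases combine into a single formula in |ω|:

F(ω) = \frac{27 \pi e^{- \frac{2 \sqrt{2} \left|{\omega}\right|}{3}} \sin{\left(\frac{2 \sqrt{2} \left|{\omega}\right|}{3} + \frac{\pi}{4} \right)}}{64}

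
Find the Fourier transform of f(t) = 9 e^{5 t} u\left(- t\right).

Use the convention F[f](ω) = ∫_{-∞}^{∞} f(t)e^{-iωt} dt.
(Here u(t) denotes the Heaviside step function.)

F(ω) = - \frac{9}{i \omega - 5}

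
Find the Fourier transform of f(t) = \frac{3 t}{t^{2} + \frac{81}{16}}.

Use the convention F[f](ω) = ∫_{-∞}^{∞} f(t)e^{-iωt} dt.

F(ω) = - 3 i \pi e^{- \frac{9 \left|{\omega}\right|}{4}} \operatorname{sign}{\left(\omega \right)}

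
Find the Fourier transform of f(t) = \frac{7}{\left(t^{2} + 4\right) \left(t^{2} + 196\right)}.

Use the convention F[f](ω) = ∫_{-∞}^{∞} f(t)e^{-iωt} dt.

F(ω) = \frac{\pi \left(7 e^{12 \left|{\omega}\right|} - 1\right) e^{- 14 \left|{\omega}\right|}}{384}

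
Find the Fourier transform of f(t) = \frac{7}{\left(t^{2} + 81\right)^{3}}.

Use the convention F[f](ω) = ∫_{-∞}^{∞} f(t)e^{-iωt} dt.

F(ω) = \frac{7 \pi \left(27 \omega^{2} + 9 \left|{\omega}\right| + 1\right) e^{- 9 \left|{\omega}\right|}}{157464}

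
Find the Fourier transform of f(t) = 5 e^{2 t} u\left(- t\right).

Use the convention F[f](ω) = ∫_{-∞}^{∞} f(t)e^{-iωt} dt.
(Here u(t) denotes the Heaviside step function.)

F(ω) = - \frac{5}{i \omega - 2}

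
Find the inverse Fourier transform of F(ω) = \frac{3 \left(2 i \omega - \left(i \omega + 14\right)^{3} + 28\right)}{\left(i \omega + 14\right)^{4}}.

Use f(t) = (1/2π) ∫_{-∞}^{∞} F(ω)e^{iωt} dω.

f(t) = 3 \left(t^{2} - 1\right) e^{- 14 t} u\left(t\right)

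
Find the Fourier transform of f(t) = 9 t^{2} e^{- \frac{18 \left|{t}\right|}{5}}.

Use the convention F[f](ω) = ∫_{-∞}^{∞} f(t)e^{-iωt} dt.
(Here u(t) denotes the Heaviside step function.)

F(ω) = \frac{243000 \left(108 - 25 \omega^{2}\right)}{\left(25 \omega^{2} + 324\right)^{3}}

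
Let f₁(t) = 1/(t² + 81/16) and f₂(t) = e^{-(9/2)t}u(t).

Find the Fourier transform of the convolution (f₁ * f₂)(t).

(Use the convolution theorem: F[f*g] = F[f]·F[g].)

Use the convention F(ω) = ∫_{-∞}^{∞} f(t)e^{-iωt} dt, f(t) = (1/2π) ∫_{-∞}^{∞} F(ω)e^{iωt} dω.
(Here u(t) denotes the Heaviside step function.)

F[f₁*f₂](ω) = \frac{8 \pi e^{- \frac{9 \left|{\omega}\right|}{4}}}{9 \left(2 i \omega + 9\right)}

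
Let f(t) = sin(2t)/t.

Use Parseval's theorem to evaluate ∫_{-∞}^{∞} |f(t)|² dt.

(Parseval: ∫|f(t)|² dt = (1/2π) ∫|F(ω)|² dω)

∫|f(t)|² dt = 2 \pi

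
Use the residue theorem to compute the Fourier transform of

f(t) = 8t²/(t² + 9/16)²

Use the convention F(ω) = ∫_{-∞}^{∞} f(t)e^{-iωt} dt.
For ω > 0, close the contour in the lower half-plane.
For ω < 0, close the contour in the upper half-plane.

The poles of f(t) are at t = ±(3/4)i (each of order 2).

Let g(z) = f(z)e^{-iωz}; for large |z| the factor e^{-iωz} decays in the lower half-plane when ω > 0 and in the upper half-plane when ω < 0.

Case ω > 0 (lower half-plane, clockwise contour ⇒ F(ω) = -2πi·ΣRes):
  Res_{z = - \frac{3 i}{4}} g(z) = i \left(\frac{8}{3} - 2 \omega\right) e^{- \frac{3 \omega}{4}} (pole of order 2)
  F(ω) = -2πi·ΣRes = \frac{4 \pi \left(4 - 3 \omega\right) e^{- \frac{3 \omega}{4}}}{3}

Case ω < 0 (upper half-plane, counterclockwise contour ⇒ F(ω) = +2πi·ΣRes):
  Res_{z = \frac{3 i}{4}} g(z) = i \left(- 2 \omega - \frac{8}{3}\right) e^{\frac{3 \omega}{4}} (pole of order 2)
  F(ω) = 2πi·ΣRes = \frac{4 \pi \left(3 \omega + 4\right) e^{\frac{3 \omega}{4}}}{3}

Both cases combine into a single formula in |ω|:

F(ω) = \frac{4 \pi \left(4 - 3 \left|{\omega}\right|\right) e^{- \frac{3 \left|{\omega}\right|}{4}}}{3}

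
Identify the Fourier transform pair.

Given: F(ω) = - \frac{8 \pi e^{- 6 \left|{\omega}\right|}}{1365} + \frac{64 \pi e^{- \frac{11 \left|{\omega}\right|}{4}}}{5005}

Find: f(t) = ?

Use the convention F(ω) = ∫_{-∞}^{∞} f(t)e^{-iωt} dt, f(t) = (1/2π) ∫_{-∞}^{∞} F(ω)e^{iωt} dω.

f(t) = \frac{1}{\left(t^{2} + \frac{121}{16}\right) \left(t^{2} + 36\right)}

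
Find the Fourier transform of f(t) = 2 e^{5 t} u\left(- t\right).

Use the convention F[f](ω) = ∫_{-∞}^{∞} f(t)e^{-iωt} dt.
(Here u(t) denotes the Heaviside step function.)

F(ω) = - \frac{2}{i \omega - 5}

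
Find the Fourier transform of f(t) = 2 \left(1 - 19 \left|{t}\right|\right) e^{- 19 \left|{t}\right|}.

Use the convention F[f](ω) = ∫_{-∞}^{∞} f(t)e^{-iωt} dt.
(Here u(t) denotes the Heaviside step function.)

F(ω) = \frac{152 \omega^{2}}{\left(\omega^{2} + 361\right)^{2}}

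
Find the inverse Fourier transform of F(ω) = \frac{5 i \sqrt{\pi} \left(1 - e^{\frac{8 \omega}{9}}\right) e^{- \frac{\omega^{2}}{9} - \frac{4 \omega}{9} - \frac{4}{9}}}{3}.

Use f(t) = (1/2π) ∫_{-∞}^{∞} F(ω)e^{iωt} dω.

f(t) = 5 e^{- \frac{9 t^{2}}{4}} \sin{\left(2 t \right)}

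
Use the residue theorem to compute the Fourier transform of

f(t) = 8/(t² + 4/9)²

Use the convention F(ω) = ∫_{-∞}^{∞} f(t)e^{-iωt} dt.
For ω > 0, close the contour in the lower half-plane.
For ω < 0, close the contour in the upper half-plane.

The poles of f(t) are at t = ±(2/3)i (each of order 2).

Let g(z) = f(z)e^{-iωz}; for large |z| the factor e^{-iωz} decays in the lower half-plane when ω > 0 and in the upper half-plane when ω < 0.

Case ω > 0 (lower half-plane, clockwise contour ⇒ F(ω) = -2πi·ΣRes):
  Res_{z = - \frac{2 i}{3}} g(z) = \frac{9 i \left(2 \omega + 3\right) e^{- \frac{2 \omega}{3}}}{4} (pole of order 2)
  F(ω) = -2πi·ΣRes = \frac{9 \pi \left(2 \omega + 3\right) e^{- \frac{2 \omega}{3}}}{2}

Case ω < 0 (upper half-plane, counterclockwise contour ⇒ F(ω) = +2πi·ΣRes):
  Res_{z = \frac{2 i}{3}} g(z) = \frac{9 i \left(2 \omega - 3\right) e^{\frac{2 \omega}{3}}}{4} (pole of order 2)
  F(ω) = 2πi·ΣRes = \frac{9 \pi \left(3 - 2 \omega\right) e^{\frac{2 \omega}{3}}}{2}

Both cases combine into a single formula in |ω|:

F(ω) = \frac{9 \pi \left(2 \left|{\omega}\right| + 3\right) e^{- \frac{2 \left|{\omega}\right|}{3}}}{2}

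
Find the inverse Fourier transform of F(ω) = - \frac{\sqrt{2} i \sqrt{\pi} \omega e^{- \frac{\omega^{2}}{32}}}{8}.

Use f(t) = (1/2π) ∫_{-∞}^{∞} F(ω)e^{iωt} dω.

f(t) = 8 t e^{- 8 t^{2}}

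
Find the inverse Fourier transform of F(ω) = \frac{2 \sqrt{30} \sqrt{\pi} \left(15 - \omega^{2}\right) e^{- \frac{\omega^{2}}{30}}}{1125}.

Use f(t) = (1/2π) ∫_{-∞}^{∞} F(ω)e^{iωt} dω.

f(t) = 6 t^{2} e^{- \frac{15 t^{2}}{2}}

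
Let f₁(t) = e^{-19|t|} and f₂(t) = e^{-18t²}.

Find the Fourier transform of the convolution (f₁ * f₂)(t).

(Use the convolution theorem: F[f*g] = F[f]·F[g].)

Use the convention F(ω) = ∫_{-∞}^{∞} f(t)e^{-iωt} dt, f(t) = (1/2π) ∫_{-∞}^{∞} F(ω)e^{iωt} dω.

F[f₁*f₂](ω) = \frac{19 \sqrt{2} \sqrt{\pi} e^{- \frac{\omega^{2}}{72}}}{3 \left(\omega^{2} + 361\right)}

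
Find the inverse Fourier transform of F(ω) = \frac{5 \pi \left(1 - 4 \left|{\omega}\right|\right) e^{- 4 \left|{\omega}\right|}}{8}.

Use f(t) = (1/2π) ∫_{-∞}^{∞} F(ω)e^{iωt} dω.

f(t) = \frac{5 t^{2}}{\left(t^{2} + 16\right)^{2}}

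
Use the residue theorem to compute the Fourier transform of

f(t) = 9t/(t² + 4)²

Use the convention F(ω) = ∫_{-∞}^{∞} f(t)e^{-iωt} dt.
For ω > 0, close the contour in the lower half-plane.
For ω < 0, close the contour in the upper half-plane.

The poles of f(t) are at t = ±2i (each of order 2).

Let g(z) = f(z)e^{-iωz}; for large |z| the factor e^{-iωz} decays in the lower half-plane when ω > 0 and in the upper half-plane when ω < 0.

Case ω > 0 (lower half-plane, clockwise contour ⇒ F(ω) = -2πi·ΣRes):
  Res_{z = - 2 i} g(z) = \frac{9 \omega e^{- 2 \omega}}{8} (pole of order 2)
  F(ω) = -2πi·ΣRes = - \frac{9 i \pi \omega e^{- 2 \omega}}{4}

Case ω < 0 (upper half-plane, counterclockwise contour ⇒ F(ω) = +2πi·ΣRes):
  Res_{z = 2 i} g(z) = - \frac{9 \omega e^{2 \omega}}{8} (pole of order 2)
  F(ω) = 2πi·ΣRes = - \frac{9 i \pi \omega e^{2 \omega}}{4}

Both cases combine into a single formula in |ω|:

F(ω) = - \frac{9 i \pi \omega e^{- 2 \left|{\omega}\right|}}{4}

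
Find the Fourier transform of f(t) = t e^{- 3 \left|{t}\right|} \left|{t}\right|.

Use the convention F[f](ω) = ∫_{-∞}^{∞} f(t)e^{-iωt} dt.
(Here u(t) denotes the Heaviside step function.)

F(ω) = \frac{4 i \omega \left(\omega^{2} - 27\right)}{\left(\omega^{2} + 9\right)^{3}}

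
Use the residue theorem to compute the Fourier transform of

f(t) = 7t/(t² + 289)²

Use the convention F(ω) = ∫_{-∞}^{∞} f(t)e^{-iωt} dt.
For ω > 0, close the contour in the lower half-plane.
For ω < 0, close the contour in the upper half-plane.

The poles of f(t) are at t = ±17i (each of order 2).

Let g(z) = f(z)e^{-iωz}; for large |z| the factor e^{-iωz} decays in the lower half-plane when ω > 0 and in the upper half-plane when ω < 0.

Case ω > 0 (lower half-plane, clockwise contour ⇒ F(ω) = -2πi·ΣRes):
  Res_{z = - 17 i} g(z) = \frac{7 \omega e^{- 17 \omega}}{68} (pole of order 2)
  F(ω) = -2πi·ΣRes = - \frac{7 i \pi \omega e^{- 17 \omega}}{34}

Case ω < 0 (upper half-plane, counterclockwise contour ⇒ F(ω) = +2πi·ΣRes):
  Res_{z = 17 i} g(z) = - \frac{7 \omega e^{17 \omega}}{68} (pole of order 2)
  F(ω) = 2πi·ΣRes = - \frac{7 i \pi \omega e^{17 \omega}}{34}

Both cases combine into a single formula in |ω|:

F(ω) = - \frac{7 i \pi \omega e^{- 17 \left|{\omega}\right|}}{34}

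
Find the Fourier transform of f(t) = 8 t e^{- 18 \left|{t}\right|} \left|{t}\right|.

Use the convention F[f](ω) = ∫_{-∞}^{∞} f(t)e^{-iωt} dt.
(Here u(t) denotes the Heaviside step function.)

F(ω) = \frac{32 i \omega \left(\omega^{2} - 972\right)}{\left(\omega^{2} + 324\right)^{3}}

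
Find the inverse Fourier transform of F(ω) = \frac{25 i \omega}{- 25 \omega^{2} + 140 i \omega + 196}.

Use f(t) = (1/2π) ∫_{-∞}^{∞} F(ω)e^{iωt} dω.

f(t) = \left(1 - \frac{14 t}{5}\right) e^{- \frac{14 t}{5}} u\left(t\right)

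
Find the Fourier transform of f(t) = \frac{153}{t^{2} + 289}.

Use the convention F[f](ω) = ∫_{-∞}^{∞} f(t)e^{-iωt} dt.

F(ω) = 9 \pi e^{- 17 \left|{\omega}\right|}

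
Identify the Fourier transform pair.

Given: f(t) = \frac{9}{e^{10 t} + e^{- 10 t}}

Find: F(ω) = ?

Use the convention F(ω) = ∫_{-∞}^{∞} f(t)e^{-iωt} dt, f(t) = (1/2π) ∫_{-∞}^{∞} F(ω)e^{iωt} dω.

F(ω) = \frac{9 \pi}{20 \cosh{\left(\frac{\pi \omega}{20} \right)}}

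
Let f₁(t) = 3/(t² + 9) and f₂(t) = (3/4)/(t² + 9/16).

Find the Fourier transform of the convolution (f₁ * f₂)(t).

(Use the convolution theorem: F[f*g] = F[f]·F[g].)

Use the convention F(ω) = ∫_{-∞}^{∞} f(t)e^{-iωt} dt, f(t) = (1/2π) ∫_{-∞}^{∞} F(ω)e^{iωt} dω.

F[f₁*f₂](ω) = \pi^{2} e^{- \frac{15 \left|{\omega}\right|}{4}}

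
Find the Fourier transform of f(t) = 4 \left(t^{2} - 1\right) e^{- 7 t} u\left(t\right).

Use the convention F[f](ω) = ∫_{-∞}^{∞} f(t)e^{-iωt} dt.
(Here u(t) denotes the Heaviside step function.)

F(ω) = \frac{4 \left(2 i \omega - \left(i \omega + 7\right)^{3} + 14\right)}{\left(i \omega + 7\right)^{4}}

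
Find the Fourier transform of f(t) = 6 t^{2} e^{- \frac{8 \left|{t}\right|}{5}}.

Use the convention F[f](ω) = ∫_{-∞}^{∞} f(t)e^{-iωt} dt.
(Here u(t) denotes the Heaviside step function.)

F(ω) = \frac{24000 \left(64 - 75 \omega^{2}\right)}{\left(25 \omega^{2} + 64\right)^{3}}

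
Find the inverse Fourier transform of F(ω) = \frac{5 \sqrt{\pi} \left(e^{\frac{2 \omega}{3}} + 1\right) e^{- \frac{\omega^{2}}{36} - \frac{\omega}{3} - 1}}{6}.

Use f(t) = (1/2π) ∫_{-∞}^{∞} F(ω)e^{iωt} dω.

f(t) = 5 e^{- 9 t^{2}} \cos{\left(6 t \right)}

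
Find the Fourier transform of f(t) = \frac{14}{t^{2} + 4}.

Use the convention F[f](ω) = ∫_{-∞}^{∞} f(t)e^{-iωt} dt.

F(ω) = 7 \pi e^{- 2 \left|{\omega}\right|}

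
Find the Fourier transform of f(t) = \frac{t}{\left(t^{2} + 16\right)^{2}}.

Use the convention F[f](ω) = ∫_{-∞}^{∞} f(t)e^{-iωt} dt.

F(ω) = - \frac{i \pi \omega e^{- 4 \left|{\omega}\right|}}{8}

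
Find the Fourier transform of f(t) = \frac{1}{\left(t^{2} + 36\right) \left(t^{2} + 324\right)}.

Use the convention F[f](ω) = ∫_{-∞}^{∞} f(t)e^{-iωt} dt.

F(ω) = \frac{\pi \left(3 e^{12 \left|{\omega}\right|} - 1\right) e^{- 18 \left|{\omega}\right|}}{5184}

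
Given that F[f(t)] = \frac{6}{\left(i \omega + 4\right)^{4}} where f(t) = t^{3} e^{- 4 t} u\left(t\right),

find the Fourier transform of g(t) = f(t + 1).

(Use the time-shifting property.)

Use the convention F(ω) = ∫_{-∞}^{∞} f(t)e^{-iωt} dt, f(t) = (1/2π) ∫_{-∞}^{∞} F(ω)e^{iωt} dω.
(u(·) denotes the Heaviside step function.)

F[g](ω) = \frac{6 e^{i \omega}}{\left(i \omega + 4\right)^{4}}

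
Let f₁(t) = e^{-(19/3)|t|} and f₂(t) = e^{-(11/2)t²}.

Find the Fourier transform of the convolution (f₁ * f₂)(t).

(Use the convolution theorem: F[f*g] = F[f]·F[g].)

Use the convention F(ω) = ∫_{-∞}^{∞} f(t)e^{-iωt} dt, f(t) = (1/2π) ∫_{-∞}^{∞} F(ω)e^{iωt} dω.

F[f₁*f₂](ω) = \frac{114 \sqrt{22} \sqrt{\pi} e^{- \frac{\omega^{2}}{22}}}{11 \left(9 \omega^{2} + 361\right)}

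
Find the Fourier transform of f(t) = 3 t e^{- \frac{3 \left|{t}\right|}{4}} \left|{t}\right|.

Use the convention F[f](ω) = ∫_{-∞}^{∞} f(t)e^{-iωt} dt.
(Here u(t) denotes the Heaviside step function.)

F(ω) = \frac{3072 i \omega \left(16 \omega^{2} - 27\right)}{\left(16 \omega^{2} + 9\right)^{3}}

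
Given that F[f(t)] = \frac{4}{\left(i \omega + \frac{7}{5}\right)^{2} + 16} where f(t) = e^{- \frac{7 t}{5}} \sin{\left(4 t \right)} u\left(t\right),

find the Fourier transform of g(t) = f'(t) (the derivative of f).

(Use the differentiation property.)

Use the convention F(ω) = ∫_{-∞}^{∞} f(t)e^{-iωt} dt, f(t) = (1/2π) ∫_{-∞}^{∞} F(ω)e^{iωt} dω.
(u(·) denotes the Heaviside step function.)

F[g](ω) = \frac{100 i \omega}{\left(5 i \omega + 7\right)^{2} + 400}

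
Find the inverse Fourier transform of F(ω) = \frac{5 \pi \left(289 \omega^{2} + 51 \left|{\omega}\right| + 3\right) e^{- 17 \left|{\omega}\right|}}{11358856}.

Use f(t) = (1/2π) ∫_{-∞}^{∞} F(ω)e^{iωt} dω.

f(t) = \frac{5}{\left(t^{2} + 289\right)^{3}}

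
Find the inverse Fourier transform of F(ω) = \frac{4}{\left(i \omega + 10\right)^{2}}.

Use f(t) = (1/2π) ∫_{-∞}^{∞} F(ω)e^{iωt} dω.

f(t) = 4 t e^{- 10 t} u\left(t\right)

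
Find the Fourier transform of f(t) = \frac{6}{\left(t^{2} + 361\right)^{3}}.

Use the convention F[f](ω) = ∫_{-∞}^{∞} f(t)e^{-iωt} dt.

F(ω) = \frac{3 \pi \left(361 \omega^{2} + 57 \left|{\omega}\right| + 3\right) e^{- 19 \left|{\omega}\right|}}{9904396}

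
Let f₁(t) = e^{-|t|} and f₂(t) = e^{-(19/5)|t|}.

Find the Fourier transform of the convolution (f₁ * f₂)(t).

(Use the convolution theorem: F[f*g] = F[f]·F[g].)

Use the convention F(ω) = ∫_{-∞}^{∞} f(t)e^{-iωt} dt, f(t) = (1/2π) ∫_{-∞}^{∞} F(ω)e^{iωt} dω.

F[f₁*f₂](ω) = \frac{380}{\left(\omega^{2} + 1\right) \left(25 \omega^{2} + 361\right)}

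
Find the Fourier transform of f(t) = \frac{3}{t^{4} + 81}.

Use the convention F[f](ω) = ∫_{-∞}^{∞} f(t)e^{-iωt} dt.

F(ω) = \frac{\pi e^{- \frac{3 \sqrt{2} \left|{\omega}\right|}{2}} \sin{\left(\frac{3 \sqrt{2} \left|{\omega}\right|}{2} + \frac{\pi}{4} \right)}}{9}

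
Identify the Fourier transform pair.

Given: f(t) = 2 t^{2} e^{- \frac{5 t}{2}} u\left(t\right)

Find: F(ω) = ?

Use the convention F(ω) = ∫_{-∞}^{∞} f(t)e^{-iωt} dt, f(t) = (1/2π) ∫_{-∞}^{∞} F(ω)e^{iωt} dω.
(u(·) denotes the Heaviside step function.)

F(ω) = \frac{32}{\left(2 i \omega + 5\right)^{3}}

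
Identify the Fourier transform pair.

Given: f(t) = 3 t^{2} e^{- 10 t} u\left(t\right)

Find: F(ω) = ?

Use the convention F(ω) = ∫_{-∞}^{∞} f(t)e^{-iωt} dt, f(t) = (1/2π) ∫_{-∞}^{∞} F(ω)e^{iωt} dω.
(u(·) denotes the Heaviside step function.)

F(ω) = \frac{6}{\left(i \omega + 10\right)^{3}}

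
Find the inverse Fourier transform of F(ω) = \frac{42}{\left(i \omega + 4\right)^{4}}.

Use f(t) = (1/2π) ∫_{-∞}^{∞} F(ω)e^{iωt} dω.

f(t) = 7 t^{3} e^{- 4 t} u\left(t\right)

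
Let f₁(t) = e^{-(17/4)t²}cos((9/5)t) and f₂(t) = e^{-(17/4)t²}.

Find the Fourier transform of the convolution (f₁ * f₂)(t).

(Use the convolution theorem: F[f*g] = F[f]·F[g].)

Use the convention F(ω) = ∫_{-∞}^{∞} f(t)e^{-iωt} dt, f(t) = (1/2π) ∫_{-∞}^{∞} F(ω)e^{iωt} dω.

F[f₁*f₂](ω) = \frac{2 \pi \left(e^{\frac{36 \omega}{85}} + 1\right) e^{- \frac{2 \omega^{2}}{17} - \frac{18 \omega}{85} - \frac{81}{425}}}{17}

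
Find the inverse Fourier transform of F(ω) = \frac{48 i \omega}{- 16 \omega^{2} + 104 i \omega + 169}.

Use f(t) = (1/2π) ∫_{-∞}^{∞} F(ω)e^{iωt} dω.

f(t) = 3 \left(1 - \frac{13 t}{4}\right) e^{- \frac{13 t}{4}} u\left(t\right)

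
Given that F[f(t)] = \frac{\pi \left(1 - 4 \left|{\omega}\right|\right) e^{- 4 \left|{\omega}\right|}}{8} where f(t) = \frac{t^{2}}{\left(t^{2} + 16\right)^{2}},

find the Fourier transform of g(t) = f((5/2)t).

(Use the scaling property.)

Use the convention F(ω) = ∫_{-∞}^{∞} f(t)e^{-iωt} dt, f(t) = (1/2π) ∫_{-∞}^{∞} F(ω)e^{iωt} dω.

F[g](ω) = \frac{\pi \left(5 - 8 \left|{\omega}\right|\right) e^{- \frac{8 \left|{\omega}\right|}{5}}}{100}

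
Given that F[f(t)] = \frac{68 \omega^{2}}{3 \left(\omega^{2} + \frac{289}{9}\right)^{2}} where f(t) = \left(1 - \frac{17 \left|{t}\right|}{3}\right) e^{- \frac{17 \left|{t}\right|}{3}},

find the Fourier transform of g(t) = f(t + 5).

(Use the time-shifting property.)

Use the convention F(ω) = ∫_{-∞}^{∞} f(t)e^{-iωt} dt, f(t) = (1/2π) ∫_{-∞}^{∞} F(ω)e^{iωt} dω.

F[g](ω) = \frac{1836 \omega^{2} e^{5 i \omega}}{\left(9 \omega^{2} + 289\right)^{2}}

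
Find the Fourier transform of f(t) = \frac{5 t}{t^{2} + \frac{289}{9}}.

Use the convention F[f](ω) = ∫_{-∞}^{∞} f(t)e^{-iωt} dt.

F(ω) = - 5 i \pi e^{- \frac{17 \left|{\omega}\right|}{3}} \operatorname{sign}{\left(\omega \right)}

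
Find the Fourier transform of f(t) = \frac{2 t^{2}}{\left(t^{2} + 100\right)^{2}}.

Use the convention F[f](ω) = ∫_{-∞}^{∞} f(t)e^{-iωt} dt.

F(ω) = \frac{\pi \left(1 - 10 \left|{\omega}\right|\right) e^{- 10 \left|{\omega}\right|}}{10}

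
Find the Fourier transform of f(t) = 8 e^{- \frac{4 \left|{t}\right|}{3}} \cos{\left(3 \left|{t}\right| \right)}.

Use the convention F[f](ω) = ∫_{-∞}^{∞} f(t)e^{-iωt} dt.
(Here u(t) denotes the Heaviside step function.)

F(ω) = \frac{192 \left(9 \omega^{2} + 97\right)}{81 \omega^{4} - 1170 \omega^{2} + 9409}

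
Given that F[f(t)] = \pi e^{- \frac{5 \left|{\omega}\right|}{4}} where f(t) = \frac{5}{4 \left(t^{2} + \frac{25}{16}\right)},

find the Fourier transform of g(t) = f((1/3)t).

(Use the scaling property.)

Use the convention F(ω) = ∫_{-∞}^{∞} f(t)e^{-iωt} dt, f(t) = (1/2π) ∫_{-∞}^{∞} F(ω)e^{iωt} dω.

F[g](ω) = 3 \pi e^{- \frac{15 \left|{\omega}\right|}{4}}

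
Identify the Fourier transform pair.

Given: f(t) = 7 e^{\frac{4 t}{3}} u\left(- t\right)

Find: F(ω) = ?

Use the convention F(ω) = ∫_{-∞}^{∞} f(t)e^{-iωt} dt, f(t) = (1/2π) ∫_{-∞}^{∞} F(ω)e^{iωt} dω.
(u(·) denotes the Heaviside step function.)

F(ω) = - \frac{21}{3 i \omega - 4}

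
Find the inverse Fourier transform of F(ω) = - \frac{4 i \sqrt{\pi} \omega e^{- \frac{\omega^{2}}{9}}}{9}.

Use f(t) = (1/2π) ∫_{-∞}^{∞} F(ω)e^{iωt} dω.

f(t) = 3 t e^{- \frac{9 t^{2}}{4}}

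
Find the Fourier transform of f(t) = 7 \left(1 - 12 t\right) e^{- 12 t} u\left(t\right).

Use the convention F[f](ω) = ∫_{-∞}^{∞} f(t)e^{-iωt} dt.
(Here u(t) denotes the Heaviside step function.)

F(ω) = \frac{7 i \omega}{- \omega^{2} + 24 i \omega + 144}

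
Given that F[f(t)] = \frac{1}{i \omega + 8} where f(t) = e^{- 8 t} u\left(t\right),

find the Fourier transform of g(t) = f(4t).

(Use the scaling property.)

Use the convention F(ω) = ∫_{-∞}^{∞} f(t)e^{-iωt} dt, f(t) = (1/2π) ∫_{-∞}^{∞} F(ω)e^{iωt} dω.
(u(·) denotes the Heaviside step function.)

F[g](ω) = \frac{1}{i \omega + 32}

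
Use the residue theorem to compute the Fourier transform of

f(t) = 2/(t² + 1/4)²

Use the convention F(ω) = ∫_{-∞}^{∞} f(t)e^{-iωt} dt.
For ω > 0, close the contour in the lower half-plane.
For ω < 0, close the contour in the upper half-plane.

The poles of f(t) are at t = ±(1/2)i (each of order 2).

Let g(z) = f(z)e^{-iωz}; for large |z| the factor e^{-iωz} decays in the lower half-plane when ω > 0 and in the upper half-plane when ω < 0.

Case ω > 0 (lower half-plane, clockwise contour ⇒ F(ω) = -2πi·ΣRes):
  Res_{z = - \frac{i}{2}} g(z) = 2 i \left(\omega + 2\right) e^{- \frac{\omega}{2}} (pole of order 2)
  F(ω) = -2πi·ΣRes = 4 \pi \left(\omega + 2\right) e^{- \frac{\omega}{2}}

Case ω < 0 (upper half-plane, counterclockwise contour ⇒ F(ω) = +2πi·ΣRes):
  Res_{z = \frac{i}{2}} g(z) = 2 i \left(\omega - 2\right) e^{\frac{\omega}{2}} (pole of order 2)
  F(ω) = 2πi·ΣRes = 4 \pi \left(2 - \omega\right) e^{\frac{\omega}{2}}

Both cases combine into a single formula in |ω|:

F(ω) = 4 \pi \left(\left|{\omega}\right| + 2\right) e^{- \frac{\left|{\omega}\right|}{2}}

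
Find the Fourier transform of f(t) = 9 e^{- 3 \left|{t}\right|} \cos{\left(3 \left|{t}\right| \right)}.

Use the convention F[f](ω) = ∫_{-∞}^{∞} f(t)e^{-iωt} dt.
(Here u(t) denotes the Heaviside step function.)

F(ω) = \frac{54 \left(\omega^{2} + 18\right)}{\omega^{4} + 324}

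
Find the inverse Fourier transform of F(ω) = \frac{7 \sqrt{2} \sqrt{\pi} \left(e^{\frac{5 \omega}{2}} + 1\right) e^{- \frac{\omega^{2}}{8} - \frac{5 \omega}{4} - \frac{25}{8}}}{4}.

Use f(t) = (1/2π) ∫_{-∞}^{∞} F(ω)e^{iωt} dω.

f(t) = 7 e^{- 2 t^{2}} \cos{\left(5 t \right)}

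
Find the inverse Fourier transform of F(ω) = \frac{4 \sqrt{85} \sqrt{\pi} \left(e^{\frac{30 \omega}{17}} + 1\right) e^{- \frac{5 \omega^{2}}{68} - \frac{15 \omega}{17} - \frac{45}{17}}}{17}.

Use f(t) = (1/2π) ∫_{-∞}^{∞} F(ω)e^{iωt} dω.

f(t) = 8 e^{- \frac{17 t^{2}}{5}} \cos{\left(6 t \right)}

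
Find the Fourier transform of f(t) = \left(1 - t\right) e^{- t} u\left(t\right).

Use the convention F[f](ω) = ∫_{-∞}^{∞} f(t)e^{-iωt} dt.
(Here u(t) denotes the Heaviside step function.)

F(ω) = \frac{i \omega}{- \omega^{2} + 2 i \omega + 1}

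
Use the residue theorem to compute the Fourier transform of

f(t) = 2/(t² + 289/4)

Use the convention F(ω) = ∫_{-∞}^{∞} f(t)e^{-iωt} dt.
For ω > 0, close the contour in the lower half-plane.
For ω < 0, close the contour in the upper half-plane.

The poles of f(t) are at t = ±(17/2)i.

Let g(z) = f(z)e^{-iωz}; for large |z| the factor e^{-iωz} decays in the lower half-plane when ω > 0 and in the upper half-plane when ω < 0.

Case ω > 0 (lower half-plane, clockwise contour ⇒ F(ω) = -2πi·ΣRes):
  Res_{z = - \frac{17 i}{2}} g(z) = \frac{2 i e^{- \frac{17 \omega}{2}}}{17}
  F(ω) = -2πi·ΣRes = \frac{4 \pi e^{- \frac{17 \omega}{2}}}{17}

Case ω < 0 (upper half-plane, counterclockwise contour ⇒ F(ω) = +2πi·ΣRes):
  Res_{z = \frac{17 i}{2}} g(z) = - \frac{2 i e^{\frac{17 \omega}{2}}}{17}
  F(ω) = 2πi·ΣRes = \frac{4 \pi e^{\frac{17 \omega}{2}}}{17}

Both cases combine into a single formula in |ω|:

F(ω) = \frac{4 \pi e^{- \frac{17 \left|{\omega}\right|}{2}}}{17}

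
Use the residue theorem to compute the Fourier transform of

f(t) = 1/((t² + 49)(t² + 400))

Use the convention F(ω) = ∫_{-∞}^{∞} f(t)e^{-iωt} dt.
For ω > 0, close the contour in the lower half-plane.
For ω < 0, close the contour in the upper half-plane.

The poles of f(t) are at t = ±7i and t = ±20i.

Let g(z) = f(z)e^{-iωz}; for large |z| the factor e^{-iωz} decays in the lower half-plane when ω > 0 and in the upper half-plane when ω < 0.

Case ω > 0 (lower half-plane, clockwise contour ⇒ F(ω) = -2πi·ΣRes):
  Res_{z = - 7 i} g(z) = \frac{i e^{- 7 \omega}}{4914}
  Res_{z = - 20 i} g(z) = - \frac{i e^{- 20 \omega}}{14040}
  F(ω) = -2πi·ΣRes = \frac{\pi \left(20 e^{13 \omega} - 7\right) e^{- 20 \omega}}{49140}

Case ω < 0 (upper half-plane, counterclockwise contour ⇒ F(ω) = +2πi·ΣRes):
  Res_{z = 7 i} g(z) = - \frac{i e^{7 \omega}}{4914}
  Res_{z = 20 i} g(z) = \frac{i e^{20 \omega}}{14040}
  F(ω) = 2πi·ΣRes = \frac{\pi \left(20 - 7 e^{13 \omega}\right) e^{7 \omega}}{49140}

Both cases combine into a single formula in |ω|:

F(ω) = \frac{\pi \left(20 e^{13 \left|{\omega}\right|} - 7\right) e^{- 20 \left|{\omega}\right|}}{49140}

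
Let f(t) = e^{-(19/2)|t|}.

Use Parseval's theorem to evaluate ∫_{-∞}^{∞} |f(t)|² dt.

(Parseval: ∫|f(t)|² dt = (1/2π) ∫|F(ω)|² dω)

∫|f(t)|² dt = \frac{2}{19}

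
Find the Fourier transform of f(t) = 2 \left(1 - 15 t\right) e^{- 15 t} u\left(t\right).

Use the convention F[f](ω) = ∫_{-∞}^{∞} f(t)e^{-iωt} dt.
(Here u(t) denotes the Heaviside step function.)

F(ω) = \frac{2 i \omega}{- \omega^{2} + 30 i \omega + 225}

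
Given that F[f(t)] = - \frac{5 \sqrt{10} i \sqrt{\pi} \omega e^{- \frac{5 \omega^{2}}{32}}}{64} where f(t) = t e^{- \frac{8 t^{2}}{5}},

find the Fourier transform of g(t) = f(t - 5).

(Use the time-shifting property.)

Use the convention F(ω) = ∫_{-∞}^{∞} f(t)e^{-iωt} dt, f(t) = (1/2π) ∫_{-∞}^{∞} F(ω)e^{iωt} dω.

F[g](ω) = - \frac{5 \sqrt{10} i \sqrt{\pi} \omega e^{- 5 \omega \left(\frac{\omega}{32} + i\right)}}{64}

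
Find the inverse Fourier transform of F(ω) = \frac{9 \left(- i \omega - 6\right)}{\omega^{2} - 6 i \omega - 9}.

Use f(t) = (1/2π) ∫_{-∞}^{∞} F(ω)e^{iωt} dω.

f(t) = 9 \left(3 t + 1\right) e^{- 3 t} u\left(t\right)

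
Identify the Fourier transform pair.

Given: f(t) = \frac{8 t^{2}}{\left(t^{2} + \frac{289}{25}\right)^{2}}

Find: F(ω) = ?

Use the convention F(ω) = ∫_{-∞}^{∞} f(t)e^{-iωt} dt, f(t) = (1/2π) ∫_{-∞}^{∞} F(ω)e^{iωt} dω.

F(ω) = \frac{4 \pi \left(5 - 17 \left|{\omega}\right|\right) e^{- \frac{17 \left|{\omega}\right|}{5}}}{17}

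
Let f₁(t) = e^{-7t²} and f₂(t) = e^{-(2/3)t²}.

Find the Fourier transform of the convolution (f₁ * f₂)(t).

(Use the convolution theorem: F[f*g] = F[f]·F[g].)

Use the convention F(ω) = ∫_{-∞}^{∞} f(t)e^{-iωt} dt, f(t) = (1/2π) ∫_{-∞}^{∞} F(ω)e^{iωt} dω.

F[f₁*f₂](ω) = \frac{\sqrt{42} \pi e^{- \frac{23 \omega^{2}}{56}}}{14}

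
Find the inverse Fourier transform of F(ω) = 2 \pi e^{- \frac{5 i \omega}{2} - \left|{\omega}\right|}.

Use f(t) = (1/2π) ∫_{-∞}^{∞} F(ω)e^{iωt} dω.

f(t) = \frac{2}{\left(t - \frac{5}{2}\right)^{2} + 1}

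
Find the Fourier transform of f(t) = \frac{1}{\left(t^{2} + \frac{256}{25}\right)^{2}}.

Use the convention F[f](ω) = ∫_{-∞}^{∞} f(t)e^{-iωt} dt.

F(ω) = \frac{25 \pi \left(16 \left|{\omega}\right| + 5\right) e^{- \frac{16 \left|{\omega}\right|}{5}}}{8192}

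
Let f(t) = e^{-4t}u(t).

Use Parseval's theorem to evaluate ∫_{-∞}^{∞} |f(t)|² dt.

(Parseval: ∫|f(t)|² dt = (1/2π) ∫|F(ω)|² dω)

∫|f(t)|² dt = \frac{1}{8}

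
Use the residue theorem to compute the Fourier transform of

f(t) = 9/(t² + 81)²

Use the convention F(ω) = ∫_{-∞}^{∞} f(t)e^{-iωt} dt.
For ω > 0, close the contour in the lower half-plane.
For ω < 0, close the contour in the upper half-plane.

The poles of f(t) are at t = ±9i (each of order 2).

Let g(z) = f(z)e^{-iωz}; for large |z| the factor e^{-iωz} decays in the lower half-plane when ω > 0 and in the upper half-plane when ω < 0.

Case ω > 0 (lower half-plane, clockwise contour ⇒ F(ω) = -2πi·ΣRes):
  Res_{z = - 9 i} g(z) = \frac{i \left(9 \omega + 1\right) e^{- 9 \omega}}{324} (pole of order 2)
  F(ω) = -2πi·ΣRes = \frac{\pi \left(9 \omega + 1\right) e^{- 9 \omega}}{162}

Case ω < 0 (upper half-plane, counterclockwise contour ⇒ F(ω) = +2πi·ΣRes):
  Res_{z = 9 i} g(z) = \frac{i \left(9 \omega - 1\right) e^{9 \omega}}{324} (pole of order 2)
  F(ω) = 2πi·ΣRes = \frac{\pi \left(1 - 9 \omega\right) e^{9 \omega}}{162}

Both cases combine into a single formula in |ω|:

F(ω) = \frac{\pi \left(9 \left|{\omega}\right| + 1\right) e^{- 9 \left|{\omega}\right|}}{162}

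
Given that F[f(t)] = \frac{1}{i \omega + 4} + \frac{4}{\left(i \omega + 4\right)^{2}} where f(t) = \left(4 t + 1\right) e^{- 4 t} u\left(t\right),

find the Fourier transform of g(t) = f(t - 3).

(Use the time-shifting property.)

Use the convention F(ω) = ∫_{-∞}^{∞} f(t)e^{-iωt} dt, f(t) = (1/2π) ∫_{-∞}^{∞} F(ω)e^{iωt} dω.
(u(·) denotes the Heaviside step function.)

F[g](ω) = \frac{\left(- i \omega - 8\right) e^{- 3 i \omega}}{\omega^{2} - 8 i \omega - 16}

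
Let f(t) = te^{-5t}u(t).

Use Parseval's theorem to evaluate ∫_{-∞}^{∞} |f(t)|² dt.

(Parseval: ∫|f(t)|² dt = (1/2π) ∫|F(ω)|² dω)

∫|f(t)|² dt = \frac{1}{500}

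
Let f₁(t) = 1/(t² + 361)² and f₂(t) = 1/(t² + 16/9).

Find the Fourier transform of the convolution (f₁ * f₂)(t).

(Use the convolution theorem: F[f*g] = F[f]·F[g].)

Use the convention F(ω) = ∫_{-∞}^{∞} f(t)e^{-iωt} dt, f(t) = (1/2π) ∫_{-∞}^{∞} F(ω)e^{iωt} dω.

F[f₁*f₂](ω) = \frac{3 \pi^{2} \left(19 \left|{\omega}\right| + 1\right) e^{- \frac{61 \left|{\omega}\right|}{3}}}{54872}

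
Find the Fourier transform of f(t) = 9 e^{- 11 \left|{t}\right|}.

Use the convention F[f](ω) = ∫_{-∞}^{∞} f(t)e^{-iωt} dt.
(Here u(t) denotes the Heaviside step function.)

F(ω) = \frac{198}{\omega^{2} + 121}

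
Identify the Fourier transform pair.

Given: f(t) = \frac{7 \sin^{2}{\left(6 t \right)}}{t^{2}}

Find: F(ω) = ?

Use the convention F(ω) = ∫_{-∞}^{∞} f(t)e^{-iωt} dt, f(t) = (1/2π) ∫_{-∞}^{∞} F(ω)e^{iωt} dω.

F(ω) = \begin{cases} \frac{7 \pi \left(12 - \left|{\omega}\right|\right)}{2} & \text{for}\: \omega > -12 \wedge \omega < 12 \\0 & \text{otherwise} \end{cases}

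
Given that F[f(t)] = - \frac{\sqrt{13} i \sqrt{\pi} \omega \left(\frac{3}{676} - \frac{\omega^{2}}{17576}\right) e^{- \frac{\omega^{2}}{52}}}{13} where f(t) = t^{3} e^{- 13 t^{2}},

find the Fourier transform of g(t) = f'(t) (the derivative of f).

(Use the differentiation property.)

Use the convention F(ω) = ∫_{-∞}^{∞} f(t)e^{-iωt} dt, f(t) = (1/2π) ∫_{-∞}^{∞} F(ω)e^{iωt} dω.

F[g](ω) = \frac{\sqrt{13} \sqrt{\pi} \omega^{2} \left(78 - \omega^{2}\right) e^{- \frac{\omega^{2}}{52}}}{228488}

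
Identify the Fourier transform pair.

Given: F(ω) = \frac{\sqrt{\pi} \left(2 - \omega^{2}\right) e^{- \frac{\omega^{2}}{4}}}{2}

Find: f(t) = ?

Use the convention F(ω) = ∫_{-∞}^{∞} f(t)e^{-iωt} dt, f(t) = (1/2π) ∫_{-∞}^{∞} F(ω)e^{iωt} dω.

f(t) = 2 t^{2} e^{- t^{2}}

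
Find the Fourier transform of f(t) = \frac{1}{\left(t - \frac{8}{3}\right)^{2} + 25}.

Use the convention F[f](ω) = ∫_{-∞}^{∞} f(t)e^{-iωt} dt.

F(ω) = \frac{\pi e^{- \frac{8 i \omega}{3} - 5 \left|{\omega}\right|}}{5}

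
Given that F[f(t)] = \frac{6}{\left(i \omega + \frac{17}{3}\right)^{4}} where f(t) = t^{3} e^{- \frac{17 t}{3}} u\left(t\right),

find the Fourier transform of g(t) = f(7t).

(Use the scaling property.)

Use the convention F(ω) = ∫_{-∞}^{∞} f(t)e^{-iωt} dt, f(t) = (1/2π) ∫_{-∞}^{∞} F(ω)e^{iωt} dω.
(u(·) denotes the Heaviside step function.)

F[g](ω) = \frac{166698}{\left(3 i \omega + 119\right)^{4}}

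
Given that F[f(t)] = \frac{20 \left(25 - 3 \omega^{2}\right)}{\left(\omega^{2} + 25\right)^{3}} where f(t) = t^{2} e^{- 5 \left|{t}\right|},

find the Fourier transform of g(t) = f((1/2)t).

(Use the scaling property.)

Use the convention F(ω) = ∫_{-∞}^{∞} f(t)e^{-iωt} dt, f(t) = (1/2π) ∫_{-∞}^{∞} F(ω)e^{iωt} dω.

F[g](ω) = \frac{40 \left(25 - 12 \omega^{2}\right)}{\left(4 \omega^{2} + 25\right)^{3}}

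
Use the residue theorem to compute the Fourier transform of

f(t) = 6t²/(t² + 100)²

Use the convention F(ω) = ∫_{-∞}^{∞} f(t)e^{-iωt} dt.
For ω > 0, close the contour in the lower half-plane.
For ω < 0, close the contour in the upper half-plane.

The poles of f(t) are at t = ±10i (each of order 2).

Let g(z) = f(z)e^{-iωz}; for large |z| the factor e^{-iωz} decays in the lower half-plane when ω > 0 and in the upper half-plane when ω < 0.

Case ω > 0 (lower half-plane, clockwise contour ⇒ F(ω) = -2πi·ΣRes):
  Res_{z = - 10 i} g(z) = \frac{3 i \left(1 - 10 \omega\right) e^{- 10 \omega}}{20} (pole of order 2)
  F(ω) = -2πi·ΣRes = \frac{3 \pi \left(1 - 10 \omega\right) e^{- 10 \omega}}{10}

Case ω < 0 (upper half-plane, counterclockwise contour ⇒ F(ω) = +2πi·ΣRes):
  Res_{z = 10 i} g(z) = \frac{3 i \left(- 10 \omega - 1\right) e^{10 \omega}}{20} (pole of order 2)
  F(ω) = 2πi·ΣRes = \frac{3 \pi \left(10 \omega + 1\right) e^{10 \omega}}{10}

Both cases combine into a single formula in |ω|:

F(ω) = \frac{3 \pi \left(1 - 10 \left|{\omega}\right|\right) e^{- 10 \left|{\omega}\right|}}{10}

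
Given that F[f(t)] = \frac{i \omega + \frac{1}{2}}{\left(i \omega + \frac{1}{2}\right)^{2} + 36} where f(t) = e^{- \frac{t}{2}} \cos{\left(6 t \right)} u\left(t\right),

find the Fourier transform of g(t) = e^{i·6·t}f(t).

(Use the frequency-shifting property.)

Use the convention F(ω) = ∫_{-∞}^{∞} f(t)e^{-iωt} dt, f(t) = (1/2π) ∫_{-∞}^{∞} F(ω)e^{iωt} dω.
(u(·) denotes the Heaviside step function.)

F[g](ω) = \frac{2 \left(2 i \left(\omega - 6\right) + 1\right)}{\left(2 i \left(\omega - 6\right) + 1\right)^{2} + 144}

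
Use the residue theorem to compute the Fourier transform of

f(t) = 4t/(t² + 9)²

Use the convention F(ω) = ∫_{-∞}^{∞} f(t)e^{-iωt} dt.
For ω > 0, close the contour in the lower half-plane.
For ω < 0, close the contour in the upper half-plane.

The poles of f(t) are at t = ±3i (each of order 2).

Let g(z) = f(z)e^{-iωz}; for large |z| the factor e^{-iωz} decays in the lower half-plane when ω > 0 and in the upper half-plane when ω < 0.

Case ω > 0 (lower half-plane, clockwise contour ⇒ F(ω) = -2πi·ΣRes):
  Res_{z = - 3 i} g(z) = \frac{\omega e^{- 3 \omega}}{3} (pole of order 2)
  F(ω) = -2πi·ΣRes = - \frac{2 i \pi \omega e^{- 3 \omega}}{3}

Case ω < 0 (upper half-plane, counterclockwise contour ⇒ F(ω) = +2πi·ΣRes):
  Res_{z = 3 i} g(z) = - \frac{\omega e^{3 \omega}}{3} (pole of order 2)
  F(ω) = 2πi·ΣRes = - \frac{2 i \pi \omega e^{3 \omega}}{3}

Both cases combine into a single formula in |ω|:

F(ω) = - \frac{2 i \pi \omega e^{- 3 \left|{\omega}\right|}}{3}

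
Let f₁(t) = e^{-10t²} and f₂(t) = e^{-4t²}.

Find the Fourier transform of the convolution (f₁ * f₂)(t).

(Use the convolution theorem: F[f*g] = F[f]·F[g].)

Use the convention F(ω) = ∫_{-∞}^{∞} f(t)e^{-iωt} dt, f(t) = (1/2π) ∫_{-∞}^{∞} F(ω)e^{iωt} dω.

F[f₁*f₂](ω) = \frac{\sqrt{10} \pi e^{- \frac{7 \omega^{2}}{80}}}{20}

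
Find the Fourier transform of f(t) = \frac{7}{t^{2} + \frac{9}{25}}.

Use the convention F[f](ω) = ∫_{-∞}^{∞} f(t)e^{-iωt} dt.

F(ω) = \frac{35 \pi e^{- \frac{3 \left|{\omega}\right|}{5}}}{3}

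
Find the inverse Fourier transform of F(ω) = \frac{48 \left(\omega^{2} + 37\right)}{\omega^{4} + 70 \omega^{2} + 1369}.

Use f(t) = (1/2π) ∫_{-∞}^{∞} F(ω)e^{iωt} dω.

f(t) = 4 e^{- 6 \left|{t}\right|} \cos{\left(\left|{t}\right| \right)}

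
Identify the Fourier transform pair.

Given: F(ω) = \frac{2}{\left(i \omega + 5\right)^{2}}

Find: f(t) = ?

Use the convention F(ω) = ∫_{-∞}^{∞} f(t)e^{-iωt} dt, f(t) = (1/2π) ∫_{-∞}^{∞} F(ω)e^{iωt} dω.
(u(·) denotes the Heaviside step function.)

f(t) = 2 t e^{- 5 t} u\left(t\right)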